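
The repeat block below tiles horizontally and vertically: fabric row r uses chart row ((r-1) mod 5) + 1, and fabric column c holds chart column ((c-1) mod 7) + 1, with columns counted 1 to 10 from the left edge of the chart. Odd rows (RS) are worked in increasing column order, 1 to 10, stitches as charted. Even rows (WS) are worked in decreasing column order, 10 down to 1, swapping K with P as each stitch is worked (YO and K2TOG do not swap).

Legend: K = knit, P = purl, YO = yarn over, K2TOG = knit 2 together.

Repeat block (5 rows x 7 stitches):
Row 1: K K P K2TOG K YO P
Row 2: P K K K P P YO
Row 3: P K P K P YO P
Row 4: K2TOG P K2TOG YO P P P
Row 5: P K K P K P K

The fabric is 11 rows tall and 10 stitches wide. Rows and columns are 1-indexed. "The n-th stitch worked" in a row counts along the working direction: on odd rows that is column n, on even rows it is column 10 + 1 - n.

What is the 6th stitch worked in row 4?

Result:
K

Derivation:
For row 4: chart row = ((4-1) mod 5) + 1 = 4; this is a WS (even) row.
Chart row 4 tiled across columns 1-10: K2TOG P K2TOG YO P P P K2TOG P K2TOG
WS: work from column 10 back to column 1 (reverse the tiled row), swapping K<->P (YO and K2TOG unchanged).
Row 4 as worked: K2TOG K K2TOG K K K YO K2TOG K K2TOG
The 6th stitch worked is K.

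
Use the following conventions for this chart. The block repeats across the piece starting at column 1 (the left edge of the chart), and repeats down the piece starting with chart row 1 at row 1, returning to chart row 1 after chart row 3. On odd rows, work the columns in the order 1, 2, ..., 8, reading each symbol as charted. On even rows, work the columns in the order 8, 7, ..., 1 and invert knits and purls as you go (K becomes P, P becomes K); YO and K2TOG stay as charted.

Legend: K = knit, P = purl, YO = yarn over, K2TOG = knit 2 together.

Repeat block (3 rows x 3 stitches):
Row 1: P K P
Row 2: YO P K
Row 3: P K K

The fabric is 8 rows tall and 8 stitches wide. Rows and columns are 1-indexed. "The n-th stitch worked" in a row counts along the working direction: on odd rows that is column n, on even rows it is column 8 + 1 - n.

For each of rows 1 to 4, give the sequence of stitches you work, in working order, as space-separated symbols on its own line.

== ROWS AS WORKED ==
P K P P K P P K
K YO P K YO P K YO
P K K P K K P K
P K K P K K P K

Derivation:
Row 1: chart row 1, RS - tile across columns 1-8 and work as-is.
Row 2: chart row 2, WS - tiled (columns 1-8): YO P K YO P K YO P; work from column 8 back to 1 with K<->P swapped.
Row 3: chart row 3, RS - tile across columns 1-8 and work as-is.
Row 4: chart row 1, WS - tiled (columns 1-8): P K P P K P P K; work from column 8 back to 1 with K<->P swapped.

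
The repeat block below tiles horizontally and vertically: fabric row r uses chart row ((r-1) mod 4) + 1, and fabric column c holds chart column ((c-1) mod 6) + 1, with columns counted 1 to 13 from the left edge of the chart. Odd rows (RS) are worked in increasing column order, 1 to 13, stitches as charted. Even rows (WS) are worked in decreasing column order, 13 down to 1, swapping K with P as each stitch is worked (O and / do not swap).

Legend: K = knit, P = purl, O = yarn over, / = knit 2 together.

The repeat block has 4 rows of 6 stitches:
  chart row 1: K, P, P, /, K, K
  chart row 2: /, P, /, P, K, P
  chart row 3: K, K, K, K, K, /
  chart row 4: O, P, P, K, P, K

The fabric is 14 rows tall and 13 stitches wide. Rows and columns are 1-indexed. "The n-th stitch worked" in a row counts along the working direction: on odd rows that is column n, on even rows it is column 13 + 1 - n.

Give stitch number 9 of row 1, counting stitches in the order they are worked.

Stitch:
P

Derivation:
Row 1: (1-1) mod 4 = 0, so use chart row 1. Odd row -> RS.
Chart row 1 tiled across columns 1-13: K P P / K K K P P / K K K
Right side: take the tiled row as-is (worked left to right from column 1).
The 9th stitch worked is P.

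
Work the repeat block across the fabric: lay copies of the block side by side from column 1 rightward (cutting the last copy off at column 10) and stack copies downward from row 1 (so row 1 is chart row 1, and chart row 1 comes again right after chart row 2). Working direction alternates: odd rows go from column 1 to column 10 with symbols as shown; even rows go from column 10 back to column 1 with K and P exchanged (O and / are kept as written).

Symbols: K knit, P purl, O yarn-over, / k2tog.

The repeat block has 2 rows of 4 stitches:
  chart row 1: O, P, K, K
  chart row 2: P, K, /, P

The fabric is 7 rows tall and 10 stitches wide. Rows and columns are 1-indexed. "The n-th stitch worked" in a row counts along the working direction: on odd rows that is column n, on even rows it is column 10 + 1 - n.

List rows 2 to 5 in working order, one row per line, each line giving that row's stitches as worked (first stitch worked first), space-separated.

Result:
P K K / P K K / P K
O P K K O P K K O P
P K K / P K K / P K
O P K K O P K K O P

Derivation:
Row 2: chart row 2, WS - tiled (columns 1-10): P K / P P K / P P K; work from column 10 back to 1 with K<->P swapped.
Row 3: chart row 1, RS - tile across columns 1-10 and work as-is.
Row 4: chart row 2, WS - tiled (columns 1-10): P K / P P K / P P K; work from column 10 back to 1 with K<->P swapped.
Row 5: chart row 1, RS - tile across columns 1-10 and work as-is.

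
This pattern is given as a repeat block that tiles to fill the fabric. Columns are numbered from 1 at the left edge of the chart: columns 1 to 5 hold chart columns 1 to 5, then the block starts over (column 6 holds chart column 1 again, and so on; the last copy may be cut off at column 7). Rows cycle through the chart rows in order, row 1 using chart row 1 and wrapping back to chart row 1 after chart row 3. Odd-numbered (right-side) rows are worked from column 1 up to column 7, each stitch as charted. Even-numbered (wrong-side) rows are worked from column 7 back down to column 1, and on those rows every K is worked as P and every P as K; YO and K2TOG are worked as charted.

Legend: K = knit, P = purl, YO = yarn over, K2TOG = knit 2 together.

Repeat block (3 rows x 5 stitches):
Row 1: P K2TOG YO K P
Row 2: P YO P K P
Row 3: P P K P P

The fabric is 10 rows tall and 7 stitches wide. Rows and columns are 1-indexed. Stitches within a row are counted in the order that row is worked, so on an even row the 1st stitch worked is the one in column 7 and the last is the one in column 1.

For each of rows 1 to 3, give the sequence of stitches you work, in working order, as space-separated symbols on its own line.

Row 1: chart row 1, RS - tile across columns 1-7 and work as-is.
Row 2: chart row 2, WS - tiled (columns 1-7): P YO P K P P YO; work from column 7 back to 1 with K<->P swapped.
Row 3: chart row 3, RS - tile across columns 1-7 and work as-is.

Rows as worked:
P K2TOG YO K P P K2TOG
YO K K P K YO K
P P K P P P P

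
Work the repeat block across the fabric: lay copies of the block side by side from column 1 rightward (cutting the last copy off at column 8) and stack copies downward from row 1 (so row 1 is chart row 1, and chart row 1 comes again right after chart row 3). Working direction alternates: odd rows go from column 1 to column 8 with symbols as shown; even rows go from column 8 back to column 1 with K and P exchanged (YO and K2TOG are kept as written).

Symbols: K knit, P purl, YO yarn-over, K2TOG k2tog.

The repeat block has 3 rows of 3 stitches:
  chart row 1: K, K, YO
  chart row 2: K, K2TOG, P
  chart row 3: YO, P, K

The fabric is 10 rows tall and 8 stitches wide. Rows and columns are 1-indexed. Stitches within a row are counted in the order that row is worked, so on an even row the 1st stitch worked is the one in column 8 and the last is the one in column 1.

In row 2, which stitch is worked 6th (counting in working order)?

Row 2: (2-1) mod 3 = 1, so use chart row 2. Even row -> WS.
Chart row 2 tiled across columns 1-8: K K2TOG P K K2TOG P K K2TOG
WS row: flip the tiled sequence (start at column 8) and apply K<->P; YO and K2TOG stay.
Row 2 as worked: K2TOG P K K2TOG P K K2TOG P
Stitch 6 in working order -> K

Stitch:
K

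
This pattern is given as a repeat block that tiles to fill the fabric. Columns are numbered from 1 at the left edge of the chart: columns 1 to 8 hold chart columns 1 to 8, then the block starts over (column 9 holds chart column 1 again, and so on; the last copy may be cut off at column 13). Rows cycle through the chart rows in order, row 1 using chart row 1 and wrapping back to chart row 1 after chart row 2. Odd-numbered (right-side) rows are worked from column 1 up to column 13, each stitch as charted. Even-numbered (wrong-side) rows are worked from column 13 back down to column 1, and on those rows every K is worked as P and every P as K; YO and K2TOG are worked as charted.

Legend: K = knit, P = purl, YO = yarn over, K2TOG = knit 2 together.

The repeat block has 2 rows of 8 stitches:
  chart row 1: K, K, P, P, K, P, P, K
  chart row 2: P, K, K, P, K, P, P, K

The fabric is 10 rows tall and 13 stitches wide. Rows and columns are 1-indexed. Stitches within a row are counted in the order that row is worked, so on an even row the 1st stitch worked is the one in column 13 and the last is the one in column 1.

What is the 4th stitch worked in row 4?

Row 4 uses chart row ((4-1) mod 2)+1 = 2. Row 4 is even, so WS.
Chart row 2 tiled across columns 1-13: P K K P K P P K P K K P K
WS row: flip the tiled sequence (start at column 13) and apply K<->P; YO and K2TOG stay.
Row 4 as worked: P K P P K P K K P K P P K
Counting 4 along the worked row gives P.

Result:
P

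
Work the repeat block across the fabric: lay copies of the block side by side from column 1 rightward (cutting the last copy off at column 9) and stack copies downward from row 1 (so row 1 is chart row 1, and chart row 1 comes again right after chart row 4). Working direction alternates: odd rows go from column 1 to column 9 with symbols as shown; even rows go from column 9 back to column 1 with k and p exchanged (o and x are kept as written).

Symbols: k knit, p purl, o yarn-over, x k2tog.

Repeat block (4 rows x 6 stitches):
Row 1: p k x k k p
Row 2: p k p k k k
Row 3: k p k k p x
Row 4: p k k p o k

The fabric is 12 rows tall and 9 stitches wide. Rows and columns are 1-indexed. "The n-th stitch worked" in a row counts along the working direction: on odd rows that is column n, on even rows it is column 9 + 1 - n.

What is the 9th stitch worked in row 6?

Row 6: (6-1) mod 4 = 1, so use chart row 2. Even row -> WS.
Chart row 2 tiled across columns 1-9: p k p k k k p k p
WS row: flip the tiled sequence (start at column 9) and apply k<->p; o and x stay.
Row 6 as worked: k p k p p p k p k
Counting 9 along the worked row gives k.

Stitch:
k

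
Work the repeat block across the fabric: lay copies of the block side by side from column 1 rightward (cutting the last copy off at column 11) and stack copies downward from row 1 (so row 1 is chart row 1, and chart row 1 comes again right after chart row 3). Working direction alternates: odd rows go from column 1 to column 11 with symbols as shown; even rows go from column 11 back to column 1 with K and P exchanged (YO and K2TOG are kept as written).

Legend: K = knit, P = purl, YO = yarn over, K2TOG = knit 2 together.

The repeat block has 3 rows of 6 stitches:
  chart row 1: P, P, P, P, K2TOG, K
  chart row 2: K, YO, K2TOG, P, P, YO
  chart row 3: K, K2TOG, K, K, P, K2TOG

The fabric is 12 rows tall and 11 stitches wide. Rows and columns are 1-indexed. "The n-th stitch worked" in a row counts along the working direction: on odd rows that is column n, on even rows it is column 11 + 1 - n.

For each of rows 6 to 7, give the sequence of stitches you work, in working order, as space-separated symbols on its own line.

Row 6: chart row 3, WS - tiled (columns 1-11): K K2TOG K K P K2TOG K K2TOG K K P; work from column 11 back to 1 with K<->P swapped.
Row 7: chart row 1, RS - tile across columns 1-11 and work as-is.

Result:
K P P K2TOG P K2TOG K P P K2TOG P
P P P P K2TOG K P P P P K2TOG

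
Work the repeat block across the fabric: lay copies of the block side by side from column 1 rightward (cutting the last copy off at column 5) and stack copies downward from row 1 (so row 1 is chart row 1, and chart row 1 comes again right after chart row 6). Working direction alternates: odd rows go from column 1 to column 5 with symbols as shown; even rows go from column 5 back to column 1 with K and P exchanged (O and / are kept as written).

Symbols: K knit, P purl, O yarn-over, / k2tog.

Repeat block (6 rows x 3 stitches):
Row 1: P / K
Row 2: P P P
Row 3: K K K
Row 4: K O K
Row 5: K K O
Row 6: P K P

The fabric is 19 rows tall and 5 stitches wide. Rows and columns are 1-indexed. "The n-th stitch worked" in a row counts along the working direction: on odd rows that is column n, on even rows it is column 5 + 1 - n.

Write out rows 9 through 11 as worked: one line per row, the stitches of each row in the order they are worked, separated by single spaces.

Rows as worked:
K K K K K
O P P O P
K K O K K

Derivation:
Row 9: chart row 3, RS - tile across columns 1-5 and work as-is.
Row 10: chart row 4, WS - tiled (columns 1-5): K O K K O; work from column 5 back to 1 with K<->P swapped.
Row 11: chart row 5, RS - tile across columns 1-5 and work as-is.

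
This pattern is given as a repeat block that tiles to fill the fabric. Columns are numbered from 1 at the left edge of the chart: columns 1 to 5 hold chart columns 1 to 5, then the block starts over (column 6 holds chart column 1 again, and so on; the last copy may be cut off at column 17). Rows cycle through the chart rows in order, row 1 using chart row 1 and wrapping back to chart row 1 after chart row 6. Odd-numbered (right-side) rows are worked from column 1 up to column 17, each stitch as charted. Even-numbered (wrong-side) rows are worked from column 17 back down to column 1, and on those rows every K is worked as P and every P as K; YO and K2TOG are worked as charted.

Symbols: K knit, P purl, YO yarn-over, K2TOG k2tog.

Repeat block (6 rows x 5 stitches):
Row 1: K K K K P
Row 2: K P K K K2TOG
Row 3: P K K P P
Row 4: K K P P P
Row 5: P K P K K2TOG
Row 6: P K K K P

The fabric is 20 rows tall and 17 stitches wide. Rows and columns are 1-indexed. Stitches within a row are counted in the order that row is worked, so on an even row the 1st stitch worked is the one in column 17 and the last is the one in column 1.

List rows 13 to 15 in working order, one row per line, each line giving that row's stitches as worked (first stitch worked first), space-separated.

Result:
K K K K P K K K K P K K K K P K K
K P K2TOG P P K P K2TOG P P K P K2TOG P P K P
P K K P P P K K P P P K K P P P K

Derivation:
Row 13: chart row 1, RS - tile across columns 1-17 and work as-is.
Row 14: chart row 2, WS - tiled (columns 1-17): K P K K K2TOG K P K K K2TOG K P K K K2TOG K P; work from column 17 back to 1 with K<->P swapped.
Row 15: chart row 3, RS - tile across columns 1-17 and work as-is.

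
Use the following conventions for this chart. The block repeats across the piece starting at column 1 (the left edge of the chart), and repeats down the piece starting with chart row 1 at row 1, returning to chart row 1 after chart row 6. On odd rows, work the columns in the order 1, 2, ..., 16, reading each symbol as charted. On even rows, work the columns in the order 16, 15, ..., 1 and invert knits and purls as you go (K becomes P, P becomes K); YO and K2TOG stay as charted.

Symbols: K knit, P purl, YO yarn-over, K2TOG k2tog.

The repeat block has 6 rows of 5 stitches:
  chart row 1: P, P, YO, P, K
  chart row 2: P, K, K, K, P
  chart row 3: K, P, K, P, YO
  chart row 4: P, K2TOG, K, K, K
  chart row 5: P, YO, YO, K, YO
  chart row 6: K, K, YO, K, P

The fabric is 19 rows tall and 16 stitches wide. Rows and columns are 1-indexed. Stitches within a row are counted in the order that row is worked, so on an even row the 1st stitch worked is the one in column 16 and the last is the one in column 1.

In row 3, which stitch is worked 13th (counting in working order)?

Row 3 uses chart row ((3-1) mod 6)+1 = 3. Row 3 is odd, so RS.
Chart row 3 tiled across columns 1-16: K P K P YO K P K P YO K P K P YO K
RS row: no reversal, no swap; stitch n worked = column n.
Counting 13 along the worked row gives K.

Stitch:
K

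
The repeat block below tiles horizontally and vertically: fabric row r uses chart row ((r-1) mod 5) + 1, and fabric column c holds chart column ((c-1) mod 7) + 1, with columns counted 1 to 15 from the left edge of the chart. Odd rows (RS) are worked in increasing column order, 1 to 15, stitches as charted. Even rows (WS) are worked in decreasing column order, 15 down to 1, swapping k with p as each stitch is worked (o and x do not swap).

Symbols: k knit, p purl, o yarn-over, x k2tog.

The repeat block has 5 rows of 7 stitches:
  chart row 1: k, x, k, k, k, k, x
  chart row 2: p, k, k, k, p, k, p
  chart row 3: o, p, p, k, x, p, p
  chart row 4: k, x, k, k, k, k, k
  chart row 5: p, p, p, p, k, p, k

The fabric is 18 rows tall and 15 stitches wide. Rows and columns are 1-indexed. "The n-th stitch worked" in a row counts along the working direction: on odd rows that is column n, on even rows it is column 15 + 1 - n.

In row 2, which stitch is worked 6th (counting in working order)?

== STITCH ==
p

Derivation:
Row 2 uses chart row ((2-1) mod 5)+1 = 2. Row 2 is even, so WS.
Chart row 2 tiled across columns 1-15: p k k k p k p p k k k p k p p
WS: work from column 15 back to column 1 (reverse the tiled row), swapping k<->p (o and x unchanged).
Row 2 as worked: k k p k p p p k k p k p p p k
Counting 6 along the worked row gives p.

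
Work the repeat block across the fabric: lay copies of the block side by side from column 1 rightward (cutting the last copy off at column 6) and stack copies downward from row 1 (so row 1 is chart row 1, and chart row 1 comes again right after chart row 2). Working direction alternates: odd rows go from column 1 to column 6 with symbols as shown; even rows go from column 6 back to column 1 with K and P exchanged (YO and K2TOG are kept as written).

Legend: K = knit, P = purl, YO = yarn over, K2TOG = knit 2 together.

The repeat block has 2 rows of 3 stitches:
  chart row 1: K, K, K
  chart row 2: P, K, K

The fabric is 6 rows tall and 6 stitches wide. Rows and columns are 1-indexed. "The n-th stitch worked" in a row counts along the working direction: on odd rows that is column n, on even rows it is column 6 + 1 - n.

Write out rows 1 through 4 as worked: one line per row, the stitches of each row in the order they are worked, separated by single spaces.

Row 1: chart row 1, RS - tile across columns 1-6 and work as-is.
Row 2: chart row 2, WS - tiled (columns 1-6): P K K P K K; work from column 6 back to 1 with K<->P swapped.
Row 3: chart row 1, RS - tile across columns 1-6 and work as-is.
Row 4: chart row 2, WS - tiled (columns 1-6): P K K P K K; work from column 6 back to 1 with K<->P swapped.

== ROWS AS WORKED ==
K K K K K K
P P K P P K
K K K K K K
P P K P P K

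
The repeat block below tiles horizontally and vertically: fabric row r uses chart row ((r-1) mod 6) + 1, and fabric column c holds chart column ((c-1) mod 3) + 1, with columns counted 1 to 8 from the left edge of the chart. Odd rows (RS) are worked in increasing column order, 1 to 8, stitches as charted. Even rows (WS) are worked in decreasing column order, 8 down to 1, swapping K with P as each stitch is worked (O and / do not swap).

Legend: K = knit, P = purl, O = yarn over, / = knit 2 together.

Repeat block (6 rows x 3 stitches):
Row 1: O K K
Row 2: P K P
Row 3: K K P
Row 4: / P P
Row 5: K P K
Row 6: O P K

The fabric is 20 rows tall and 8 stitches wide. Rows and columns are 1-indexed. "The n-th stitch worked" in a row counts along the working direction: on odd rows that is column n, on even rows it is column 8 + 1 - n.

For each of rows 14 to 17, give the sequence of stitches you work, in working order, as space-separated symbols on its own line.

Row 14: chart row 2, WS - tiled (columns 1-8): P K P P K P P K; work from column 8 back to 1 with K<->P swapped.
Row 15: chart row 3, RS - tile across columns 1-8 and work as-is.
Row 16: chart row 4, WS - tiled (columns 1-8): / P P / P P / P; work from column 8 back to 1 with K<->P swapped.
Row 17: chart row 5, RS - tile across columns 1-8 and work as-is.

Result:
P K K P K K P K
K K P K K P K K
K / K K / K K /
K P K K P K K P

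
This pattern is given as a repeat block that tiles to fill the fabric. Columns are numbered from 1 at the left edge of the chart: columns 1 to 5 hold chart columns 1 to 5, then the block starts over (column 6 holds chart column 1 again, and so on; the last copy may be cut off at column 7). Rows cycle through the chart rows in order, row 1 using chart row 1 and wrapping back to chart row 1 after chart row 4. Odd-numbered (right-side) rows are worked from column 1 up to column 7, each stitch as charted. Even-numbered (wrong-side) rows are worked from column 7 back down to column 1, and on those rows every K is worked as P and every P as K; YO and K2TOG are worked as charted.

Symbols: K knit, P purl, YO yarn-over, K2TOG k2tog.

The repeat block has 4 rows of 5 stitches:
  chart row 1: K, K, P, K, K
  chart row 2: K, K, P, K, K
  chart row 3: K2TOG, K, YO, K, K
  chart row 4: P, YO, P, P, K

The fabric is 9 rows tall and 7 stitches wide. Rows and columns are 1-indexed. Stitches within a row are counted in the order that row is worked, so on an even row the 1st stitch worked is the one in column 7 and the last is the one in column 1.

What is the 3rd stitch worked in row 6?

Result:
P

Derivation:
For row 6: chart row = ((6-1) mod 4) + 1 = 2; this is a WS (even) row.
Chart row 2 tiled across columns 1-7: K K P K K K K
WS: work from column 7 back to column 1 (reverse the tiled row), swapping K<->P (YO and K2TOG unchanged).
Row 6 as worked: P P P P K P P
Stitch 3 in working order -> P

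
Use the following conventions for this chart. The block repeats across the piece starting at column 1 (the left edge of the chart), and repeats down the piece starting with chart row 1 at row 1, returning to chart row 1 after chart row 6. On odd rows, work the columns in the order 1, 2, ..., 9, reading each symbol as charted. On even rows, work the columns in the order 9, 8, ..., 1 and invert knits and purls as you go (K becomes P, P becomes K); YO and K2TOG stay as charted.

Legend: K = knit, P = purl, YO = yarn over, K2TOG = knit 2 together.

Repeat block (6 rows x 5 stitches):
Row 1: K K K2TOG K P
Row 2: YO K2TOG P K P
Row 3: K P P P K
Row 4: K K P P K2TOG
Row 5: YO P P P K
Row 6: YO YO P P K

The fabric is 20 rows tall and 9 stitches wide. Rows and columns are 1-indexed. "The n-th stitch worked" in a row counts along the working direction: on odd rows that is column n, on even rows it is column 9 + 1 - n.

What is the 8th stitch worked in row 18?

For row 18: chart row = ((18-1) mod 6) + 1 = 6; this is a WS (even) row.
Chart row 6 tiled across columns 1-9: YO YO P P K YO YO P P
WS: work from column 9 back to column 1 (reverse the tiled row), swapping K<->P (YO and K2TOG unchanged).
Row 18 as worked: K K YO YO P K K YO YO
Counting 8 along the worked row gives YO.

Result:
YO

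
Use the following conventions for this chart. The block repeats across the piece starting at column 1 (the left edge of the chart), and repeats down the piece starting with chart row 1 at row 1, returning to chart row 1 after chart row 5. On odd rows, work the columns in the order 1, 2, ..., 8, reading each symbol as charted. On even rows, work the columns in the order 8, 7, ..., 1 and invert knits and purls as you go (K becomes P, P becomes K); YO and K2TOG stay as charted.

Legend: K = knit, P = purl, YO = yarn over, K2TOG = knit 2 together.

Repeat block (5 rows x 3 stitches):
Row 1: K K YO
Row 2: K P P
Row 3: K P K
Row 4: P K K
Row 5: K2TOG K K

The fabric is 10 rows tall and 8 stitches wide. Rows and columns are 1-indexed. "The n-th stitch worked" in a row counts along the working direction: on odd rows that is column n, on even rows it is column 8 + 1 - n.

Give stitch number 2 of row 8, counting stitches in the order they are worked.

Result:
P

Derivation:
For row 8: chart row = ((8-1) mod 5) + 1 = 3; this is a WS (even) row.
Chart row 3 tiled across columns 1-8: K P K K P K K P
Wrong side: read the tiled row from column 8 down to 1 and exchange K with P (leave YO, K2TOG).
Row 8 as worked: K P P K P P K P
Stitch 2 in working order -> P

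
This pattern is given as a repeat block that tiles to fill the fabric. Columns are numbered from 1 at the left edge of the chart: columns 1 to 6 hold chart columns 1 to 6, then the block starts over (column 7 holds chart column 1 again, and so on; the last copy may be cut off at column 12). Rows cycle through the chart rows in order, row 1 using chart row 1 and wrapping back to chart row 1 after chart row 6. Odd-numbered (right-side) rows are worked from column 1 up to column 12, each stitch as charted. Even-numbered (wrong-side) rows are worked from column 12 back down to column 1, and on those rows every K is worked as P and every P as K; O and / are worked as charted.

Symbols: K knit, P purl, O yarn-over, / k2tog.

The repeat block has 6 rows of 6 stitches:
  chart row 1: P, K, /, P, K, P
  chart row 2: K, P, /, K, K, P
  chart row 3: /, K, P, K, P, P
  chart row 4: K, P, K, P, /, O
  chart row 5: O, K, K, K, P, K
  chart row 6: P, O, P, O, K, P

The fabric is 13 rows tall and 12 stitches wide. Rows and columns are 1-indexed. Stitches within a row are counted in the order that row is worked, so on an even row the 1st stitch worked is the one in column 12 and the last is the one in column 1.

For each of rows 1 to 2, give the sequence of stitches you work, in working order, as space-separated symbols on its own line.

Result:
P K / P K P P K / P K P
K P P / K P K P P / K P

Derivation:
Row 1: chart row 1, RS - tile across columns 1-12 and work as-is.
Row 2: chart row 2, WS - tiled (columns 1-12): K P / K K P K P / K K P; work from column 12 back to 1 with K<->P swapped.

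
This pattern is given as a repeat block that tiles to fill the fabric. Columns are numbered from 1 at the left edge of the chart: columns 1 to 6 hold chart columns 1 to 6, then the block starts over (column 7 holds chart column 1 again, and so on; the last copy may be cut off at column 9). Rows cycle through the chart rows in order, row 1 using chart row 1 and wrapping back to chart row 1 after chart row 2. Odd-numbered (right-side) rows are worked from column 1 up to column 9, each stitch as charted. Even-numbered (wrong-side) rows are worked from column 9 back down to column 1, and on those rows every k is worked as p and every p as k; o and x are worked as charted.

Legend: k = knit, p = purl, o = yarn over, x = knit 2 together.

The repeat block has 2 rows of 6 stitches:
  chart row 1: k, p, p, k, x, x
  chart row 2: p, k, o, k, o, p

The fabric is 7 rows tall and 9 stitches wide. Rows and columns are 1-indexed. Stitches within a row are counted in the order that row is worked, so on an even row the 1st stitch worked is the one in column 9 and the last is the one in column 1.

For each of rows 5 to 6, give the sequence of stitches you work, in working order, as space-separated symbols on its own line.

Row 5: chart row 1, RS - tile across columns 1-9 and work as-is.
Row 6: chart row 2, WS - tiled (columns 1-9): p k o k o p p k o; work from column 9 back to 1 with k<->p swapped.

Rows as worked:
k p p k x x k p p
o p k k o p o p k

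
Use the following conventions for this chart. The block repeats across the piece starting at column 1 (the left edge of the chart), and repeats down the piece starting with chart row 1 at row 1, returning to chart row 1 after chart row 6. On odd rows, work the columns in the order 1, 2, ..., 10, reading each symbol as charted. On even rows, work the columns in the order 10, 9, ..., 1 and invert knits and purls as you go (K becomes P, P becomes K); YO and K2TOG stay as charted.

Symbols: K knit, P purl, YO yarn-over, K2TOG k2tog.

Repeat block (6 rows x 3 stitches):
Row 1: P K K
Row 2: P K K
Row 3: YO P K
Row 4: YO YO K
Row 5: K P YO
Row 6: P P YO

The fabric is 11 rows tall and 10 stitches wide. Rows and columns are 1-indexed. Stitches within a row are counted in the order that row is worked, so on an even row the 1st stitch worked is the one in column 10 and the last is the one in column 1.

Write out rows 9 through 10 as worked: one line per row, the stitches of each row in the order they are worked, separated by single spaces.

Row 9: chart row 3, RS - tile across columns 1-10 and work as-is.
Row 10: chart row 4, WS - tiled (columns 1-10): YO YO K YO YO K YO YO K YO; work from column 10 back to 1 with K<->P swapped.

Rows as worked:
YO P K YO P K YO P K YO
YO P YO YO P YO YO P YO YO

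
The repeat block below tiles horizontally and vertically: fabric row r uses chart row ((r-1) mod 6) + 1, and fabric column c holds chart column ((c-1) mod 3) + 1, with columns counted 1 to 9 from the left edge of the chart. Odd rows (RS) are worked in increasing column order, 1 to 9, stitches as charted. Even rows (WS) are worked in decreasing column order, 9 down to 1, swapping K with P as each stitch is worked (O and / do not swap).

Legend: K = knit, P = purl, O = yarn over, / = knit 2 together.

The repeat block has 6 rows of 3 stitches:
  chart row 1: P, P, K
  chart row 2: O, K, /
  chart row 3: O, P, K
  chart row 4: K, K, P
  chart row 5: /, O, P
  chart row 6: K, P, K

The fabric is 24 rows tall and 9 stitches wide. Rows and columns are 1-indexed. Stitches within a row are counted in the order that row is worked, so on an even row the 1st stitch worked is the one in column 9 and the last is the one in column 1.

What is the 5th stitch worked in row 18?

Result:
K

Derivation:
Row 18: (18-1) mod 6 = 5, so use chart row 6. Even row -> WS.
Chart row 6 tiled across columns 1-9: K P K K P K K P K
WS: work from column 9 back to column 1 (reverse the tiled row), swapping K<->P (O and / unchanged).
Row 18 as worked: P K P P K P P K P
Counting 5 along the worked row gives K.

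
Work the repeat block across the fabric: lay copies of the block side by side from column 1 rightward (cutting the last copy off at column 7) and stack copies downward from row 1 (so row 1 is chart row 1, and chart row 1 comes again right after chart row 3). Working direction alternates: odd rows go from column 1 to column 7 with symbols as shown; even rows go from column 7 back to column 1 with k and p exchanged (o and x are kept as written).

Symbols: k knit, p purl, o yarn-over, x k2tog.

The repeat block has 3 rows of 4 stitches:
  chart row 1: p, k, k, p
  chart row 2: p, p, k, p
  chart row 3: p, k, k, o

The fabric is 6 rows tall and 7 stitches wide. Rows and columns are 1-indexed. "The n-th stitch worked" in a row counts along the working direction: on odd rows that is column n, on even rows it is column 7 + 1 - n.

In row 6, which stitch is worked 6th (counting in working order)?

For row 6: chart row = ((6-1) mod 3) + 1 = 3; this is a WS (even) row.
Chart row 3 tiled across columns 1-7: p k k o p k k
WS row: flip the tiled sequence (start at column 7) and apply k<->p; o and x stay.
Row 6 as worked: p p k o p p k
The 6th stitch worked is p.

== STITCH ==
p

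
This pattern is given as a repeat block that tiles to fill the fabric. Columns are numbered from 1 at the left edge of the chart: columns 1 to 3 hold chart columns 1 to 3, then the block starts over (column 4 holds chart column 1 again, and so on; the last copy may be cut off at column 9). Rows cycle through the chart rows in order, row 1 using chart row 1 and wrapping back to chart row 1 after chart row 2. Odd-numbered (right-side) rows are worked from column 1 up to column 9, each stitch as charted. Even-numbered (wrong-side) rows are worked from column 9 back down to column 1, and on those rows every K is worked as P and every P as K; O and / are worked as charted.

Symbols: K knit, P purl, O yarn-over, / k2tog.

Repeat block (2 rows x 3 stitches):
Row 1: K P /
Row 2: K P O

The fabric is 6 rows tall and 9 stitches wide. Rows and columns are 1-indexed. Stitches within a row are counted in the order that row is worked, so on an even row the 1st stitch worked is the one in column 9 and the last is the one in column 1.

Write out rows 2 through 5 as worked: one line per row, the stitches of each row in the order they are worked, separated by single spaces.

Row 2: chart row 2, WS - tiled (columns 1-9): K P O K P O K P O; work from column 9 back to 1 with K<->P swapped.
Row 3: chart row 1, RS - tile across columns 1-9 and work as-is.
Row 4: chart row 2, WS - tiled (columns 1-9): K P O K P O K P O; work from column 9 back to 1 with K<->P swapped.
Row 5: chart row 1, RS - tile across columns 1-9 and work as-is.

Result:
O K P O K P O K P
K P / K P / K P /
O K P O K P O K P
K P / K P / K P /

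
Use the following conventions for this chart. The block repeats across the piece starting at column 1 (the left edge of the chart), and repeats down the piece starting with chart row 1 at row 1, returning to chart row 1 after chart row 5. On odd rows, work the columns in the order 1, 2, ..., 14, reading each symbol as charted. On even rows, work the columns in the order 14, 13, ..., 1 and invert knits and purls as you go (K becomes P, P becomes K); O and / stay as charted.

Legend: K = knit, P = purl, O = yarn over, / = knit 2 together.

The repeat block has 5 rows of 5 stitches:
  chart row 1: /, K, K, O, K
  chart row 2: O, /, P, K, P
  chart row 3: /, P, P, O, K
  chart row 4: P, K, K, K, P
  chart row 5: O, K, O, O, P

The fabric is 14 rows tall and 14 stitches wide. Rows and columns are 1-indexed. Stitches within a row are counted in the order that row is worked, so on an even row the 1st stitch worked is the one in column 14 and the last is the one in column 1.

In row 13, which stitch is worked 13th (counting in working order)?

Row 13: (13-1) mod 5 = 2, so use chart row 3. Odd row -> RS.
Chart row 3 tiled across columns 1-14: / P P O K / P P O K / P P O
Right side: take the tiled row as-is (worked left to right from column 1).
Counting 13 along the worked row gives P.

Result:
P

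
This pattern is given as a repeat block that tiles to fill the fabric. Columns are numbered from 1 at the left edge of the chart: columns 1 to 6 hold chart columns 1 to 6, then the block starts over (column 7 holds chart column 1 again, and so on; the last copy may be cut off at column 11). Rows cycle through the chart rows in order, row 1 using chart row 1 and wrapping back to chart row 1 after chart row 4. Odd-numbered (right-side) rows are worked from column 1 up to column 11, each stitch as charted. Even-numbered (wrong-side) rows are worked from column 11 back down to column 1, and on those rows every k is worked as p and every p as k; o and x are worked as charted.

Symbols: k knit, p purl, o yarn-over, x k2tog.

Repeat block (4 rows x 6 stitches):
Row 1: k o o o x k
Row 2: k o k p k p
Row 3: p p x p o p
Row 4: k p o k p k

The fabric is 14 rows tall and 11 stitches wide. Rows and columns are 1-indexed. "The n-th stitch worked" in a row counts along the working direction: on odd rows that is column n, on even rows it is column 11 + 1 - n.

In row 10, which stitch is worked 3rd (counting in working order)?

Row 10 uses chart row ((10-1) mod 4)+1 = 2. Row 10 is even, so WS.
Chart row 2 tiled across columns 1-11: k o k p k p k o k p k
Wrong side: read the tiled row from column 11 down to 1 and exchange k with p (leave o, x).
Row 10 as worked: p k p o p k p k p o p
The 3rd stitch worked is p.

== STITCH ==
p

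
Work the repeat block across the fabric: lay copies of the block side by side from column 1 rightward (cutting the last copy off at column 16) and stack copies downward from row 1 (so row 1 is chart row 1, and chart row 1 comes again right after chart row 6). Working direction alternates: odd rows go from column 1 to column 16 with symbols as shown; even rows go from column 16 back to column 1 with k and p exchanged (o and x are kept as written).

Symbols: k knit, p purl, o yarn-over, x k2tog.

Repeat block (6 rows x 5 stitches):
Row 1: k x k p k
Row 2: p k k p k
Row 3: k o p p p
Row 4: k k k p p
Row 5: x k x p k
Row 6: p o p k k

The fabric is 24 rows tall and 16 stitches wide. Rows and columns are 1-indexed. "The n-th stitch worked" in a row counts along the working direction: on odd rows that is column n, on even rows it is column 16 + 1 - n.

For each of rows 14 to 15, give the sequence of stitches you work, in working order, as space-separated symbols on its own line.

Rows as worked:
k p k p p k p k p p k p k p p k
k o p p p k o p p p k o p p p k

Derivation:
Row 14: chart row 2, WS - tiled (columns 1-16): p k k p k p k k p k p k k p k p; work from column 16 back to 1 with k<->p swapped.
Row 15: chart row 3, RS - tile across columns 1-16 and work as-is.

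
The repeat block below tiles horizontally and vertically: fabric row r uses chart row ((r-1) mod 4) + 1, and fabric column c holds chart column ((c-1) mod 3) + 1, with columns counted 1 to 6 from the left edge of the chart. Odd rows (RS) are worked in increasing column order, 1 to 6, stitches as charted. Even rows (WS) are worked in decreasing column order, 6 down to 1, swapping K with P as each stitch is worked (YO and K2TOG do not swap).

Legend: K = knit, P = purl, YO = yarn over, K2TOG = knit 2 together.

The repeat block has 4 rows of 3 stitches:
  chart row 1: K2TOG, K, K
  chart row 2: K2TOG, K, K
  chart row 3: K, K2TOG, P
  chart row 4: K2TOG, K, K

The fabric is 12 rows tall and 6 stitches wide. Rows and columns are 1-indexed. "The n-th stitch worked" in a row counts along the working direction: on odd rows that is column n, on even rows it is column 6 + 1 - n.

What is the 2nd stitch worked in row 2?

Row 2: (2-1) mod 4 = 1, so use chart row 2. Even row -> WS.
Chart row 2 tiled across columns 1-6: K2TOG K K K2TOG K K
Wrong side: read the tiled row from column 6 down to 1 and exchange K with P (leave YO, K2TOG).
Row 2 as worked: P P K2TOG P P K2TOG
Counting 2 along the worked row gives P.

Result:
P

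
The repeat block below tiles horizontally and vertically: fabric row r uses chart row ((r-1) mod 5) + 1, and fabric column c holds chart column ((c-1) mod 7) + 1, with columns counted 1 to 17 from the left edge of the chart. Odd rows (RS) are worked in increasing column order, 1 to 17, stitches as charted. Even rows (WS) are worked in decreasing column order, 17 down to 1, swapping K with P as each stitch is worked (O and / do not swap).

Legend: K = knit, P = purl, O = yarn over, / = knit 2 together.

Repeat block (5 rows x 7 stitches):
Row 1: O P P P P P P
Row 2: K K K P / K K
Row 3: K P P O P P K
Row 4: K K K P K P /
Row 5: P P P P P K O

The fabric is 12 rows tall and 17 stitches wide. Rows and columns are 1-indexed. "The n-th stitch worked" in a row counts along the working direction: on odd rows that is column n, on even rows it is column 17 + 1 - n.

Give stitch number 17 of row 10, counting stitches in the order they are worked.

Row 10: (10-1) mod 5 = 4, so use chart row 5. Even row -> WS.
Chart row 5 tiled across columns 1-17: P P P P P K O P P P P P K O P P P
WS: work from column 17 back to column 1 (reverse the tiled row), swapping K<->P (O and / unchanged).
Row 10 as worked: K K K O P K K K K K O P K K K K K
Counting 17 along the worked row gives K.

== STITCH ==
K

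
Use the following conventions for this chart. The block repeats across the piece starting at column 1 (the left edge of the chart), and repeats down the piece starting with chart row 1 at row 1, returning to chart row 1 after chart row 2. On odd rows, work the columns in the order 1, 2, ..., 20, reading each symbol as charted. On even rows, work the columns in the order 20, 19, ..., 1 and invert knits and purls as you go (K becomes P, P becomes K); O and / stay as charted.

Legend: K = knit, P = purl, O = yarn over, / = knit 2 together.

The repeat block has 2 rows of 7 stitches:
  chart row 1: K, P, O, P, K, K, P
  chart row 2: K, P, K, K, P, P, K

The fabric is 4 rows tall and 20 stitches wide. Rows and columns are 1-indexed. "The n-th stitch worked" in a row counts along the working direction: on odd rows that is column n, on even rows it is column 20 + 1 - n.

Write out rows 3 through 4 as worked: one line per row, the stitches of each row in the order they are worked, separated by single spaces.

Row 3: chart row 1, RS - tile across columns 1-20 and work as-is.
Row 4: chart row 2, WS - tiled (columns 1-20): K P K K P P K K P K K P P K K P K K P P; work from column 20 back to 1 with K<->P swapped.

== ROWS AS WORKED ==
K P O P K K P K P O P K K P K P O P K K
K K P P K P P K K P P K P P K K P P K P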